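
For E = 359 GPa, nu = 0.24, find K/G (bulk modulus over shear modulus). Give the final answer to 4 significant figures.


G = E / (2*(1+nu))
G = 359 / (2*(1+0.24)) = 144.758 GPa
K = E / (3*(1-2*nu))
K = 359 / (3*(1-2*0.24)) = 230.128 GPa
K/G = 230.128 / 144.758 = 1.59


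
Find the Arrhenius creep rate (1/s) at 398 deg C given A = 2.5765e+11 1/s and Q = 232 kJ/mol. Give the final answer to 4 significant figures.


rate = A * exp(-Q / (R*T))
T = 398 + 273.15 = 671.15 K
rate = 2.5765e+11 * exp(-232e3 / (8.314 * 671.15))
rate = 2.26e-07 1/s


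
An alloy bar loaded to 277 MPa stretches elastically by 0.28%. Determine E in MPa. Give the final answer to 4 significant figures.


E = sigma / epsilon
epsilon = 0.28% = 2.8e-03
E = 277 / 2.8e-03
E = 98930 MPa


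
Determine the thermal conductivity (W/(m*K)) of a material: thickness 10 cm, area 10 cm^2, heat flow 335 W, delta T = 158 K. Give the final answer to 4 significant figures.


k = Q*L / (A*dT)
L = 0.1 m, A = 1e-03 m^2
k = 335 * 0.1 / (1e-03 * 158)
k = 212 W/(m*K)


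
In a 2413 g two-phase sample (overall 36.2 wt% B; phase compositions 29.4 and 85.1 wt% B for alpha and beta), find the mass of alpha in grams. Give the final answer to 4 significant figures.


f_alpha = (C_beta - C0) / (C_beta - C_alpha)
f_alpha = (85.1 - 36.2) / (85.1 - 29.4) = 0.877917
m_alpha = f_alpha * m_total = 0.877917 * 2413 = 2118 g


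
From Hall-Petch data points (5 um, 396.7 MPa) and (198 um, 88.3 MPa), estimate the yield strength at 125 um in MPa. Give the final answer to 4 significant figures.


sigma_y = sigma0 + k / sqrt(d)
1/sqrt(d1) = 1/sqrt(5e-06) = 447.214;  1/sqrt(d2) = 71.0669
k = (sigma1 - sigma2) / (1/sqrt(d1) - 1/sqrt(d2)) = (396.7 - 88.3) / (447.214 - 71.0669) = 0.819893 MPa*m^0.5
sigma0 = sigma1 - k/sqrt(d1) = 396.7 - 0.819893*447.214 = 30.0327 MPa
sigma_y(d3) = 30.0327 + 0.819893 / sqrt(1.25e-04) = 103.4 MPa


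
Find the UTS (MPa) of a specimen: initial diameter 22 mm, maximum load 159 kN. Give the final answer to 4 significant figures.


A0 = pi*(d/2)^2 = pi*(22/2)^2 = 380.133 mm^2
UTS = F_max / A0 = 159*1000 / 380.133
UTS = 418.3 MPa


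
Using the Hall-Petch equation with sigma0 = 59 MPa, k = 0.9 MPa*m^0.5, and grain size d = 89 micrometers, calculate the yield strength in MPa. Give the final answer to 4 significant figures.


sigma_y = sigma0 + k / sqrt(d)
d = 89 um = 8.9e-05 m
sigma_y = 59 + 0.9 / sqrt(8.9e-05)
sigma_y = 154.4 MPa


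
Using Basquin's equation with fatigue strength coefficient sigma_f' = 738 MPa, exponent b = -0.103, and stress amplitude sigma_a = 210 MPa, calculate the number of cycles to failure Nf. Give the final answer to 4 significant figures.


sigma_a = sigma_f' * (2*Nf)^b
2*Nf = (sigma_a / sigma_f')^(1/b)
2*Nf = (210 / 738)^(1/-0.103)
2*Nf = 199246
Nf = 99620 cycles


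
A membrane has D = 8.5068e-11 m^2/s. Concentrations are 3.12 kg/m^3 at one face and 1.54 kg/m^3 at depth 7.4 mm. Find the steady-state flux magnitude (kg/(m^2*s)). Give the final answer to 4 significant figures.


J = -D * (dC/dx) = D * (C1 - C2) / dx
J = 8.5068e-11 * (3.12 - 1.54) / 7.4e-03
J = 1.816e-08 kg/(m^2*s)


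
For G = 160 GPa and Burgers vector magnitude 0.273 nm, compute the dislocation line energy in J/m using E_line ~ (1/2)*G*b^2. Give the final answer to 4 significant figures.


E = G*b^2/2
b = 0.273 nm = 2.73e-10 m
G = 160 GPa = 1.6e+11 Pa
E = 0.5 * 1.6e+11 * (2.73e-10)^2
E = 5.962e-09 J/m


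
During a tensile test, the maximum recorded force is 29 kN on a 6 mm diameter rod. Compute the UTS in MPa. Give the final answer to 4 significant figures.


A0 = pi*(d/2)^2 = pi*(6/2)^2 = 28.2743 mm^2
UTS = F_max / A0 = 29*1000 / 28.2743
UTS = 1026 MPa


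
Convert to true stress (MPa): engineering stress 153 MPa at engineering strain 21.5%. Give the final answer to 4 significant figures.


sigma_true = sigma_eng * (1 + epsilon_eng)
sigma_true = 153 * (1 + 0.215)
sigma_true = 185.9 MPa


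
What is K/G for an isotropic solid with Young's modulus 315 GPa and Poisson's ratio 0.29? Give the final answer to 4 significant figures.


G = E / (2*(1+nu))
G = 315 / (2*(1+0.29)) = 122.093 GPa
K = E / (3*(1-2*nu))
K = 315 / (3*(1-2*0.29)) = 250 GPa
K/G = 250 / 122.093 = 2.048


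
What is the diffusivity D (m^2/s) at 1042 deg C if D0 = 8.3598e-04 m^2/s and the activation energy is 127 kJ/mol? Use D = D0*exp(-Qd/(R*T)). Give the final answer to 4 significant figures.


D = D0 * exp(-Qd / (R*T))
T = 1315.15 K
D = 8.3598e-04 * exp(-127e3 / (8.314 * 1315.15))
D = 7.549e-09 m^2/s


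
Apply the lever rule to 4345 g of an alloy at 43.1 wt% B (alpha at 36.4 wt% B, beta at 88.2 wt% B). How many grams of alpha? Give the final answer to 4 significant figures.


f_alpha = (C_beta - C0) / (C_beta - C_alpha)
f_alpha = (88.2 - 43.1) / (88.2 - 36.4) = 0.870656
m_alpha = f_alpha * m_total = 0.870656 * 4345 = 3783 g


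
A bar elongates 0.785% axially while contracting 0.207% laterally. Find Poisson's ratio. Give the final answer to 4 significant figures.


nu = -epsilon_lat / epsilon_axial
Lateral strain is contraction (negative), so using magnitudes:
nu = 0.207 / 0.785
nu = 0.2637


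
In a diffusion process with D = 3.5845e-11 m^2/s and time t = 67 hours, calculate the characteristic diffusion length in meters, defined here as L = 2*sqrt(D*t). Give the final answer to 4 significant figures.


t = 67 hr = 241200 s
Diffusion length = 2*sqrt(D*t)
= 2*sqrt(3.5845e-11 * 241200)
= 5.881e-03 m


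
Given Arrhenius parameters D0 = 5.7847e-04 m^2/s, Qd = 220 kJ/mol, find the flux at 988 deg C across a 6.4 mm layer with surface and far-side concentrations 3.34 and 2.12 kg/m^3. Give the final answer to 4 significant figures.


Step 1: D = D0 * exp(-Qd/(R*T))
T = 988 + 273.15 = 1261.15 K
D = 5.7847e-04 * exp(-220e3 / (8.314 * 1261.15)) = 4.46616e-13 m^2/s
Step 2: J = D * (C1 - C2) / dx
J = 4.46616e-13 * (3.34 - 2.12) / 6.4e-03
J = 8.514e-11 kg/(m^2*s)


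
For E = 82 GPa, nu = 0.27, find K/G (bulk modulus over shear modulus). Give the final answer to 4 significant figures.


G = E / (2*(1+nu))
G = 82 / (2*(1+0.27)) = 32.2835 GPa
K = E / (3*(1-2*nu))
K = 82 / (3*(1-2*0.27)) = 59.4203 GPa
K/G = 59.4203 / 32.2835 = 1.841


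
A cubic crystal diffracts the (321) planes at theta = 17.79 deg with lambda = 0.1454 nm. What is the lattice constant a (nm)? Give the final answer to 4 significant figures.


d = lambda / (2*sin(theta))
d = 0.1454 / (2*sin(17.79 deg))
d = 0.237948 nm
a = d * sqrt(h^2+k^2+l^2) = 0.237948 * sqrt(14)
a = 0.8903 nm


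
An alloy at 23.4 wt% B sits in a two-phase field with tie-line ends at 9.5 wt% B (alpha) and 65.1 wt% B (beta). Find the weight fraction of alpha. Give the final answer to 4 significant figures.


f_alpha = (C_beta - C0) / (C_beta - C_alpha)
f_alpha = (65.1 - 23.4) / (65.1 - 9.5)
f_alpha = 0.75


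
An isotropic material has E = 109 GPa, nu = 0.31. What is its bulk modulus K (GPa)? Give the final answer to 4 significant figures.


K = E / (3*(1-2*nu))
K = 109 / (3*(1-2*0.31))
K = 95.61 GPa


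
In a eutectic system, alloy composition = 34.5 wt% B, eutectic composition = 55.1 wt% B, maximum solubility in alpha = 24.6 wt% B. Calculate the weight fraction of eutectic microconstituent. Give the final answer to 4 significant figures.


f_primary = (C_e - C0) / (C_e - C_alpha_max)
f_primary = (55.1 - 34.5) / (55.1 - 24.6)
f_primary = 0.67541
f_eutectic = 1 - 0.67541 = 0.3246


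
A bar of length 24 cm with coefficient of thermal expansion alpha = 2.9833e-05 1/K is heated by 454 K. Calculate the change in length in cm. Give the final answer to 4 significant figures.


dL = L0 * alpha * dT
dL = 24 * 2.9833e-05 * 454
dL = 0.3251 cm


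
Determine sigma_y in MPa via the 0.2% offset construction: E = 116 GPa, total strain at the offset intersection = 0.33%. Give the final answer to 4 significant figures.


Offset strain = 0.002
Elastic strain at yield = total_strain - offset = 3.3e-03 - 0.002 = 1.3e-03
sigma_y = E * elastic_strain = 116000 * 1.3e-03
sigma_y = 150.8 MPa


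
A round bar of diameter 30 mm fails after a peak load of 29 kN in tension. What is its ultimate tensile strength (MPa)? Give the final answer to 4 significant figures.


A0 = pi*(d/2)^2 = pi*(30/2)^2 = 706.858 mm^2
UTS = F_max / A0 = 29*1000 / 706.858
UTS = 41.03 MPa


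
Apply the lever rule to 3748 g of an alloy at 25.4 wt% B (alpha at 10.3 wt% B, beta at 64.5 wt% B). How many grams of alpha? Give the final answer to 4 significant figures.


f_alpha = (C_beta - C0) / (C_beta - C_alpha)
f_alpha = (64.5 - 25.4) / (64.5 - 10.3) = 0.721402
m_alpha = f_alpha * m_total = 0.721402 * 3748 = 2704 g


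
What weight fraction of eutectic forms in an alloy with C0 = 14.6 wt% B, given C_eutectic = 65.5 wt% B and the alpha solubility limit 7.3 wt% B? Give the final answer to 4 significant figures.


f_primary = (C_e - C0) / (C_e - C_alpha_max)
f_primary = (65.5 - 14.6) / (65.5 - 7.3)
f_primary = 0.87457
f_eutectic = 1 - 0.87457 = 0.1254


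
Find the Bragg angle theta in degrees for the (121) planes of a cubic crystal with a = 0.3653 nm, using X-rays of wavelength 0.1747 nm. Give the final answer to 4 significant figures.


d = a / sqrt(h^2+k^2+l^2)
d = 0.3653 / sqrt(6) = 0.149133 nm
lambda = 2*d*sin(theta)  =>  sin(theta) = lambda / (2*d)
sin(theta) = 0.1747 / (2 * 0.149133) = 0.585718
theta = 35.85 deg


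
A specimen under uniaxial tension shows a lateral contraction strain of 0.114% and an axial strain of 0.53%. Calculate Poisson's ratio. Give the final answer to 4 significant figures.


nu = -epsilon_lat / epsilon_axial
Lateral strain is contraction (negative), so using magnitudes:
nu = 0.114 / 0.53
nu = 0.2151


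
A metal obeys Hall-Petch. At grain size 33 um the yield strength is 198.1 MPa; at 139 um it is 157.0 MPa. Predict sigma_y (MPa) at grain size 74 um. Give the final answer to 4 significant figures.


sigma_y = sigma0 + k / sqrt(d)
1/sqrt(d1) = 1/sqrt(3.3e-05) = 174.078;  1/sqrt(d2) = 84.8189
k = (sigma1 - sigma2) / (1/sqrt(d1) - 1/sqrt(d2)) = (198.1 - 157.0) / (174.078 - 84.8189) = 0.460459 MPa*m^0.5
sigma0 = sigma1 - k/sqrt(d1) = 198.1 - 0.460459*174.078 = 117.944 MPa
sigma_y(d3) = 117.944 + 0.460459 / sqrt(7.4e-05) = 171.5 MPa


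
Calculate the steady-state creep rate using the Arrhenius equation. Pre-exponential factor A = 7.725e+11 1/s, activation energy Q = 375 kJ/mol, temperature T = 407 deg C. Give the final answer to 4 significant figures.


rate = A * exp(-Q / (R*T))
T = 407 + 273.15 = 680.15 K
rate = 7.725e+11 * exp(-375e3 / (8.314 * 680.15))
rate = 1.223e-17 1/s


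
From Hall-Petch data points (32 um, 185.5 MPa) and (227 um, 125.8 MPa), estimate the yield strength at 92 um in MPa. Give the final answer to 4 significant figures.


sigma_y = sigma0 + k / sqrt(d)
1/sqrt(d1) = 1/sqrt(3.2e-05) = 176.777;  1/sqrt(d2) = 66.3723
k = (sigma1 - sigma2) / (1/sqrt(d1) - 1/sqrt(d2)) = (185.5 - 125.8) / (176.777 - 66.3723) = 0.540739 MPa*m^0.5
sigma0 = sigma1 - k/sqrt(d1) = 185.5 - 0.540739*176.777 = 89.9099 MPa
sigma_y(d3) = 89.9099 + 0.540739 / sqrt(9.2e-05) = 146.3 MPa


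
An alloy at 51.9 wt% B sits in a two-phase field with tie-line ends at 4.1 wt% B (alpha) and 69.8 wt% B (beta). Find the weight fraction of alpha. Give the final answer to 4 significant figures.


f_alpha = (C_beta - C0) / (C_beta - C_alpha)
f_alpha = (69.8 - 51.9) / (69.8 - 4.1)
f_alpha = 0.2725


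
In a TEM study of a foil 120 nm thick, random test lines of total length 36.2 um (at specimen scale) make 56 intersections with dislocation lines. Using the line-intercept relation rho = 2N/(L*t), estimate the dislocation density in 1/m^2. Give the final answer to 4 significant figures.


rho = 2N / (L * t)
L = 36.2 um = 3.62e-05 m, t = 120 nm = 1.2e-07 m
rho = 2 * 56 / (3.62e-05 * 1.2e-07)
rho = 2.578e+13 1/m^2


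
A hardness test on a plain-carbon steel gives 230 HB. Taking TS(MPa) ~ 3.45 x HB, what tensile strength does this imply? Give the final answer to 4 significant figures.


TS (MPa) = 3.45 * HB
TS = 3.45 * 230
TS = 793.5 MPa


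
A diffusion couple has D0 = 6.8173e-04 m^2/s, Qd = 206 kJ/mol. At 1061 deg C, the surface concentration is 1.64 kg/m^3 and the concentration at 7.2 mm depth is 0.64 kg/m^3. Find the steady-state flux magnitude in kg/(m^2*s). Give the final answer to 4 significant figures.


Step 1: D = D0 * exp(-Qd/(R*T))
T = 1061 + 273.15 = 1334.15 K
D = 6.8173e-04 * exp(-206e3 / (8.314 * 1334.15)) = 5.86151e-12 m^2/s
Step 2: J = D * (C1 - C2) / dx
J = 5.86151e-12 * (1.64 - 0.64) / 7.2e-03
J = 8.141e-10 kg/(m^2*s)


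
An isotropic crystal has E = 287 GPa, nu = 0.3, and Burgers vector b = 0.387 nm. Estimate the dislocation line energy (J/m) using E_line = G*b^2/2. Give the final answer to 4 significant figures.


Step 1: G = E / (2*(1+nu))
G = 287 / (2*(1+0.3)) = 110.385 GPa = 1.10385e+11 Pa
Step 2: E_line = G*b^2/2
b = 0.387 nm = 3.87e-10 m
E_line = 0.5 * 1.10385e+11 * (3.87e-10)^2 = 8.266e-09 J/m


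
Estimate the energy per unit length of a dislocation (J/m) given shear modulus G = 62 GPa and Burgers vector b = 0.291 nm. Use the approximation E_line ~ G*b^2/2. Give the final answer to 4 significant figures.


E = G*b^2/2
b = 0.291 nm = 2.91e-10 m
G = 62 GPa = 6.2e+10 Pa
E = 0.5 * 6.2e+10 * (2.91e-10)^2
E = 2.625e-09 J/m


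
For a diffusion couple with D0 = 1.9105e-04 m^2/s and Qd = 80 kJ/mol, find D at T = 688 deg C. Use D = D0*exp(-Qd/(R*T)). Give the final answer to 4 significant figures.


D = D0 * exp(-Qd / (R*T))
T = 961.15 K
D = 1.9105e-04 * exp(-80e3 / (8.314 * 961.15))
D = 8.577e-09 m^2/s


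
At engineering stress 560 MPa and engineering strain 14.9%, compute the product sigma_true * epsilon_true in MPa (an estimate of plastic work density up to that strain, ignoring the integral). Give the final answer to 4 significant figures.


sigma_true = sigma_eng * (1 + epsilon_eng)
sigma_true = 560 * (1 + 0.149) = 643.44 MPa
epsilon_true = ln(1 + epsilon_eng)
epsilon_true = ln(1 + 0.149) = 0.138892
sigma_true * epsilon_true = 643.44 * 0.138892 = 89.37 MPa


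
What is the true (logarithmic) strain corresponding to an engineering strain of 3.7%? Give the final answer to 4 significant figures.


epsilon_true = ln(1 + epsilon_eng)
epsilon_true = ln(1 + 0.037)
epsilon_true = 0.03633


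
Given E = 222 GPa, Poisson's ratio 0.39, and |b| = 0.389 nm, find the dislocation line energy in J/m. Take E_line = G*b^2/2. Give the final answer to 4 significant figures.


Step 1: G = E / (2*(1+nu))
G = 222 / (2*(1+0.39)) = 79.8561 GPa = 7.98561e+10 Pa
Step 2: E_line = G*b^2/2
b = 0.389 nm = 3.89e-10 m
E_line = 0.5 * 7.98561e+10 * (3.89e-10)^2 = 6.042e-09 J/m


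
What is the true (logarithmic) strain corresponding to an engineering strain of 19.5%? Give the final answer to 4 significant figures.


epsilon_true = ln(1 + epsilon_eng)
epsilon_true = ln(1 + 0.195)
epsilon_true = 0.1781


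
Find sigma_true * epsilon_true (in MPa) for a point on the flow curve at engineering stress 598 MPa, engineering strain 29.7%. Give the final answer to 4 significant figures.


sigma_true = sigma_eng * (1 + epsilon_eng)
sigma_true = 598 * (1 + 0.297) = 775.606 MPa
epsilon_true = ln(1 + epsilon_eng)
epsilon_true = ln(1 + 0.297) = 0.260054
sigma_true * epsilon_true = 775.606 * 0.260054 = 201.7 MPa


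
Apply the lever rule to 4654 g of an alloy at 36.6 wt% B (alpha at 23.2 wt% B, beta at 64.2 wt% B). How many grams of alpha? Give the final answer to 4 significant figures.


f_alpha = (C_beta - C0) / (C_beta - C_alpha)
f_alpha = (64.2 - 36.6) / (64.2 - 23.2) = 0.673171
m_alpha = f_alpha * m_total = 0.673171 * 4654 = 3133 g


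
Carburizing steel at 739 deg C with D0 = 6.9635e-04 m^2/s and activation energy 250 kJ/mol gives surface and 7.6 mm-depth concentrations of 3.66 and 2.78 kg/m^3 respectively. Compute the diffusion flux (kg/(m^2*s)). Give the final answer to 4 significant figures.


Step 1: D = D0 * exp(-Qd/(R*T))
T = 739 + 273.15 = 1012.15 K
D = 6.9635e-04 * exp(-250e3 / (8.314 * 1012.15)) = 8.71886e-17 m^2/s
Step 2: J = D * (C1 - C2) / dx
J = 8.71886e-17 * (3.66 - 2.78) / 7.6e-03
J = 1.01e-14 kg/(m^2*s)


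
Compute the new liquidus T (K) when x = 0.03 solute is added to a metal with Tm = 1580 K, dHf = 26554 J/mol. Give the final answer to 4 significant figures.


dT = R*Tm^2*x / dHf
dT = 8.314 * 1580^2 * 0.03 / 26554
dT = 23.4485 K
T_new = 1580 - 23.4485 = 1557 K


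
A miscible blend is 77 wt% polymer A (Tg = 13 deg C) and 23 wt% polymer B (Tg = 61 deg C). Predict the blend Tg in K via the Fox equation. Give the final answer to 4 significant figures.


1/Tg = w1/Tg1 + w2/Tg2 (in Kelvin)
Tg1 = 286.15 K, Tg2 = 334.15 K
1/Tg = 0.77/286.15 + 0.23/334.15
Tg = 295.9 K


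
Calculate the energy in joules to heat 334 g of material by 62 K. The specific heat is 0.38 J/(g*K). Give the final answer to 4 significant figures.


Q = m * cp * dT
Q = 334 * 0.38 * 62
Q = 7869 J


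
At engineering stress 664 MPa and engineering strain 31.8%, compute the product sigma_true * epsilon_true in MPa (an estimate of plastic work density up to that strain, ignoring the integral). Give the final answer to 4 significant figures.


sigma_true = sigma_eng * (1 + epsilon_eng)
sigma_true = 664 * (1 + 0.318) = 875.152 MPa
epsilon_true = ln(1 + epsilon_eng)
epsilon_true = ln(1 + 0.318) = 0.276115
sigma_true * epsilon_true = 875.152 * 0.276115 = 241.6 MPa


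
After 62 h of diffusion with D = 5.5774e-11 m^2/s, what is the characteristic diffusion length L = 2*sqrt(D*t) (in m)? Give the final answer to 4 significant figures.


t = 62 hr = 223200 s
Diffusion length = 2*sqrt(D*t)
= 2*sqrt(5.5774e-11 * 223200)
= 7.057e-03 m


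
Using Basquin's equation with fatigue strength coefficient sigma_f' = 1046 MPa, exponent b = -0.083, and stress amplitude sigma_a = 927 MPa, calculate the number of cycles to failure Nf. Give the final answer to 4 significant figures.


sigma_a = sigma_f' * (2*Nf)^b
2*Nf = (sigma_a / sigma_f')^(1/b)
2*Nf = (927 / 1046)^(1/-0.083)
2*Nf = 4.285
Nf = 2.143 cycles


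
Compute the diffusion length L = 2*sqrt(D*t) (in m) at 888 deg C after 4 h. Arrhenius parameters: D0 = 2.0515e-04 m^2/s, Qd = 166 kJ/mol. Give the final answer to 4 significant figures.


Step 1: D = D0 * exp(-Qd/(R*T))
T = 1161.15 K
D = 2.0515e-04 * exp(-166e3 / (8.314 * 1161.15)) = 6.98631e-12 m^2/s
Step 2: L = 2*sqrt(D*t)
t = 4 h = 14400 s
L = 2*sqrt(6.98631e-12 * 14400) = 6.344e-04 m


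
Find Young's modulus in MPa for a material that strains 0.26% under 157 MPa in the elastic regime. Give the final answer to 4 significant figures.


E = sigma / epsilon
epsilon = 0.26% = 2.6e-03
E = 157 / 2.6e-03
E = 60380 MPa


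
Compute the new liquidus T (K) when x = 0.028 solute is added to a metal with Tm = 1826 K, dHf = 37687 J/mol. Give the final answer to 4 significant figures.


dT = R*Tm^2*x / dHf
dT = 8.314 * 1826^2 * 0.028 / 37687
dT = 20.5958 K
T_new = 1826 - 20.5958 = 1805 K


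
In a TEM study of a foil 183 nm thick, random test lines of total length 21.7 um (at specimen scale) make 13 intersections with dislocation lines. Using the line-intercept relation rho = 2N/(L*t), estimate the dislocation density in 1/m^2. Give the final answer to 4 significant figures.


rho = 2N / (L * t)
L = 21.7 um = 2.17e-05 m, t = 183 nm = 1.83e-07 m
rho = 2 * 13 / (2.17e-05 * 1.83e-07)
rho = 6.547e+12 1/m^2


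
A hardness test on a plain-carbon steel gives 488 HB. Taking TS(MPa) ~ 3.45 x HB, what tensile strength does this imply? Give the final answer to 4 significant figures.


TS (MPa) = 3.45 * HB
TS = 3.45 * 488
TS = 1684 MPa


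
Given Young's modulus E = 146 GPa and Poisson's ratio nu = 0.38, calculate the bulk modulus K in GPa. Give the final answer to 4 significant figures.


K = E / (3*(1-2*nu))
K = 146 / (3*(1-2*0.38))
K = 202.8 GPa


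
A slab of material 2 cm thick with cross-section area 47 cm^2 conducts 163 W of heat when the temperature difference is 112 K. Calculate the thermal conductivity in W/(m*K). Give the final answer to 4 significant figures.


k = Q*L / (A*dT)
L = 0.02 m, A = 4.7e-03 m^2
k = 163 * 0.02 / (4.7e-03 * 112)
k = 6.193 W/(m*K)


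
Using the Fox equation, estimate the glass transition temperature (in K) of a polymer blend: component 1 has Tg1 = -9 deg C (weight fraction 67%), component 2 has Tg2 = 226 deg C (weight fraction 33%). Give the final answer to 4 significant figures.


1/Tg = w1/Tg1 + w2/Tg2 (in Kelvin)
Tg1 = 264.15 K, Tg2 = 499.15 K
1/Tg = 0.67/264.15 + 0.33/499.15
Tg = 312.7 K


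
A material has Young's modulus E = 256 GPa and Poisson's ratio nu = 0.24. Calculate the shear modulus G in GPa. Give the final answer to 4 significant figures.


G = E / (2*(1+nu))
G = 256 / (2*(1+0.24))
G = 103.2 GPa


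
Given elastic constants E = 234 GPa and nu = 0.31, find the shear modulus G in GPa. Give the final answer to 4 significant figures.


G = E / (2*(1+nu))
G = 234 / (2*(1+0.31))
G = 89.31 GPa


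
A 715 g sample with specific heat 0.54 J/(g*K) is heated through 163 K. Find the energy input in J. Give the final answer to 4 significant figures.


Q = m * cp * dT
Q = 715 * 0.54 * 163
Q = 62930 J


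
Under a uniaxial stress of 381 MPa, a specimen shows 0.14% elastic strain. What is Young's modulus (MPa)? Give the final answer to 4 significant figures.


E = sigma / epsilon
epsilon = 0.14% = 1.4e-03
E = 381 / 1.4e-03
E = 272100 MPa


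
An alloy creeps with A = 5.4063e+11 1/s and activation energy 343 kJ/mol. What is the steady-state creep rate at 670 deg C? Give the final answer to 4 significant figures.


rate = A * exp(-Q / (R*T))
T = 670 + 273.15 = 943.15 K
rate = 5.4063e+11 * exp(-343e3 / (8.314 * 943.15))
rate = 5.442e-08 1/s


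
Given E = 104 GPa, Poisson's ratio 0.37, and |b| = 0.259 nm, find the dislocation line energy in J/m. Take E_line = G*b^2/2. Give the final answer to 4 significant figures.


Step 1: G = E / (2*(1+nu))
G = 104 / (2*(1+0.37)) = 37.9562 GPa = 3.79562e+10 Pa
Step 2: E_line = G*b^2/2
b = 0.259 nm = 2.59e-10 m
E_line = 0.5 * 3.79562e+10 * (2.59e-10)^2 = 1.273e-09 J/m


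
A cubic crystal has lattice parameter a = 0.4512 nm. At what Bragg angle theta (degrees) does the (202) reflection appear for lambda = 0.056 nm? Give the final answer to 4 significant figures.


d = a / sqrt(h^2+k^2+l^2)
d = 0.4512 / sqrt(8) = 0.159523 nm
lambda = 2*d*sin(theta)  =>  sin(theta) = lambda / (2*d)
sin(theta) = 0.056 / (2 * 0.159523) = 0.175523
theta = 10.11 deg


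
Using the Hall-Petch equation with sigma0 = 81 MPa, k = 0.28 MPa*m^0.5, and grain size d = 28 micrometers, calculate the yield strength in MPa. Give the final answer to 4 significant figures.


sigma_y = sigma0 + k / sqrt(d)
d = 28 um = 2.8e-05 m
sigma_y = 81 + 0.28 / sqrt(2.8e-05)
sigma_y = 133.9 MPa


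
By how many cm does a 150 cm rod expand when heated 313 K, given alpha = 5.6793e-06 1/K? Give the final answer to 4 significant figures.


dL = L0 * alpha * dT
dL = 150 * 5.6793e-06 * 313
dL = 0.2666 cm


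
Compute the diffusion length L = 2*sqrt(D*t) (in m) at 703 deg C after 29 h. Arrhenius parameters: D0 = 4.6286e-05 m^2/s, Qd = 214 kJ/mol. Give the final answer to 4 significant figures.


Step 1: D = D0 * exp(-Qd/(R*T))
T = 976.15 K
D = 4.6286e-05 * exp(-214e3 / (8.314 * 976.15)) = 1.63572e-16 m^2/s
Step 2: L = 2*sqrt(D*t)
t = 29 h = 104400 s
L = 2*sqrt(1.63572e-16 * 104400) = 8.265e-06 m


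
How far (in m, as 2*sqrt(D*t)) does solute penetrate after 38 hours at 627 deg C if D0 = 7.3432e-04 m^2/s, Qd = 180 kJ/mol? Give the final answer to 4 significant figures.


Step 1: D = D0 * exp(-Qd/(R*T))
T = 900.15 K
D = 7.3432e-04 * exp(-180e3 / (8.314 * 900.15)) = 2.63221e-14 m^2/s
Step 2: L = 2*sqrt(D*t)
t = 38 h = 136800 s
L = 2*sqrt(2.63221e-14 * 136800) = 1.2e-04 m


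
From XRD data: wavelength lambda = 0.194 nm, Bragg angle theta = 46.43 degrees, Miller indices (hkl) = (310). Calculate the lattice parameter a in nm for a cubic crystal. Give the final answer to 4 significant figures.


d = lambda / (2*sin(theta))
d = 0.194 / (2*sin(46.43 deg))
d = 0.133879 nm
a = d * sqrt(h^2+k^2+l^2) = 0.133879 * sqrt(10)
a = 0.4234 nm


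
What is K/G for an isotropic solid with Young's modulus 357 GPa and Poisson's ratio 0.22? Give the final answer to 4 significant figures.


G = E / (2*(1+nu))
G = 357 / (2*(1+0.22)) = 146.311 GPa
K = E / (3*(1-2*nu))
K = 357 / (3*(1-2*0.22)) = 212.5 GPa
K/G = 212.5 / 146.311 = 1.452


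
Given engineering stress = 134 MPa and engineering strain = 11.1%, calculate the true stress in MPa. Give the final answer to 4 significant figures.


sigma_true = sigma_eng * (1 + epsilon_eng)
sigma_true = 134 * (1 + 0.111)
sigma_true = 148.9 MPa


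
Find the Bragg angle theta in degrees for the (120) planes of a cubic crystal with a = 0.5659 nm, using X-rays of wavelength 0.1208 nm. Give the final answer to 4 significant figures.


d = a / sqrt(h^2+k^2+l^2)
d = 0.5659 / sqrt(5) = 0.253078 nm
lambda = 2*d*sin(theta)  =>  sin(theta) = lambda / (2*d)
sin(theta) = 0.1208 / (2 * 0.253078) = 0.238661
theta = 13.81 deg


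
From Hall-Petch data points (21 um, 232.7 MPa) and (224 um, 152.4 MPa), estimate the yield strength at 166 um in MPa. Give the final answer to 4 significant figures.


sigma_y = sigma0 + k / sqrt(d)
1/sqrt(d1) = 1/sqrt(2.1e-05) = 218.218;  1/sqrt(d2) = 66.8153
k = (sigma1 - sigma2) / (1/sqrt(d1) - 1/sqrt(d2)) = (232.7 - 152.4) / (218.218 - 66.8153) = 0.530374 MPa*m^0.5
sigma0 = sigma1 - k/sqrt(d1) = 232.7 - 0.530374*218.218 = 116.963 MPa
sigma_y(d3) = 116.963 + 0.530374 / sqrt(1.66e-04) = 158.1 MPa


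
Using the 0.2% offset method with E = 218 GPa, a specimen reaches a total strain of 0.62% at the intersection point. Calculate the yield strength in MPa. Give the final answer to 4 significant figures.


Offset strain = 0.002
Elastic strain at yield = total_strain - offset = 6.2e-03 - 0.002 = 4.2e-03
sigma_y = E * elastic_strain = 218000 * 4.2e-03
sigma_y = 915.6 MPa


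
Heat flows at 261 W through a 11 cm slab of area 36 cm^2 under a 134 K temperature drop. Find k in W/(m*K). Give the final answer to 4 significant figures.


k = Q*L / (A*dT)
L = 0.11 m, A = 3.6e-03 m^2
k = 261 * 0.11 / (3.6e-03 * 134)
k = 59.51 W/(m*K)


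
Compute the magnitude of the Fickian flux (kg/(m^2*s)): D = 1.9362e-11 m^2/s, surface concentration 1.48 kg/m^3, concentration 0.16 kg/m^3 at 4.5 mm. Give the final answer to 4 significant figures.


J = -D * (dC/dx) = D * (C1 - C2) / dx
J = 1.9362e-11 * (1.48 - 0.16) / 4.5e-03
J = 5.68e-09 kg/(m^2*s)


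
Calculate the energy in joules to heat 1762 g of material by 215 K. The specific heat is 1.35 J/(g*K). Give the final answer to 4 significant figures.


Q = m * cp * dT
Q = 1762 * 1.35 * 215
Q = 511400 J


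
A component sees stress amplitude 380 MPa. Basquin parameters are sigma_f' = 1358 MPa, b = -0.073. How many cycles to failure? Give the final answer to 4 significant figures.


sigma_a = sigma_f' * (2*Nf)^b
2*Nf = (sigma_a / sigma_f')^(1/b)
2*Nf = (380 / 1358)^(1/-0.073)
2*Nf = 3.77515e+07
Nf = 1.888e+07 cycles


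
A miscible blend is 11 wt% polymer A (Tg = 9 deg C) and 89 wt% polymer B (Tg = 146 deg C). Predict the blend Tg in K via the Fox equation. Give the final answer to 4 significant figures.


1/Tg = w1/Tg1 + w2/Tg2 (in Kelvin)
Tg1 = 282.15 K, Tg2 = 419.15 K
1/Tg = 0.11/282.15 + 0.89/419.15
Tg = 397.9 K


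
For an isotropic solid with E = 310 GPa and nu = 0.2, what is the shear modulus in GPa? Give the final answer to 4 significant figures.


G = E / (2*(1+nu))
G = 310 / (2*(1+0.2))
G = 129.2 GPa


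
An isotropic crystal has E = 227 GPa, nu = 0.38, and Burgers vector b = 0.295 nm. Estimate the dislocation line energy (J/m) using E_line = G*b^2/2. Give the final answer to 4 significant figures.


Step 1: G = E / (2*(1+nu))
G = 227 / (2*(1+0.38)) = 82.2464 GPa = 8.22464e+10 Pa
Step 2: E_line = G*b^2/2
b = 0.295 nm = 2.95e-10 m
E_line = 0.5 * 8.22464e+10 * (2.95e-10)^2 = 3.579e-09 J/m


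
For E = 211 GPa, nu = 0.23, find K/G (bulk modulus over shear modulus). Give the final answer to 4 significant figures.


G = E / (2*(1+nu))
G = 211 / (2*(1+0.23)) = 85.7724 GPa
K = E / (3*(1-2*nu))
K = 211 / (3*(1-2*0.23)) = 130.247 GPa
K/G = 130.247 / 85.7724 = 1.519


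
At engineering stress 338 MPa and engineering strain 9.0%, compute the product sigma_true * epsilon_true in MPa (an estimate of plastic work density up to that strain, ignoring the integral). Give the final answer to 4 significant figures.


sigma_true = sigma_eng * (1 + epsilon_eng)
sigma_true = 338 * (1 + 0.09) = 368.42 MPa
epsilon_true = ln(1 + epsilon_eng)
epsilon_true = ln(1 + 0.09) = 0.0861777
sigma_true * epsilon_true = 368.42 * 0.0861777 = 31.75 MPa


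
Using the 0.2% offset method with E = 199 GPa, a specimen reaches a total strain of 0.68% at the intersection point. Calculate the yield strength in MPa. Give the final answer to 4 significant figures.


Offset strain = 0.002
Elastic strain at yield = total_strain - offset = 6.8e-03 - 0.002 = 4.8e-03
sigma_y = E * elastic_strain = 199000 * 4.8e-03
sigma_y = 955.2 MPa


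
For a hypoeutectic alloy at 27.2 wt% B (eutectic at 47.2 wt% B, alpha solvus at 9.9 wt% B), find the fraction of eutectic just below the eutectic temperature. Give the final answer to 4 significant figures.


f_primary = (C_e - C0) / (C_e - C_alpha_max)
f_primary = (47.2 - 27.2) / (47.2 - 9.9)
f_primary = 0.536193
f_eutectic = 1 - 0.536193 = 0.4638


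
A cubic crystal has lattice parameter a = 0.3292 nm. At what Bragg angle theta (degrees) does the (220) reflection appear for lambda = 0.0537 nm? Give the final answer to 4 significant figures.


d = a / sqrt(h^2+k^2+l^2)
d = 0.3292 / sqrt(8) = 0.11639 nm
lambda = 2*d*sin(theta)  =>  sin(theta) = lambda / (2*d)
sin(theta) = 0.0537 / (2 * 0.11639) = 0.23069
theta = 13.34 deg


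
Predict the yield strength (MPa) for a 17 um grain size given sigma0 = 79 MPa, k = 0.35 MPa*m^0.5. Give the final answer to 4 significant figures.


sigma_y = sigma0 + k / sqrt(d)
d = 17 um = 1.7e-05 m
sigma_y = 79 + 0.35 / sqrt(1.7e-05)
sigma_y = 163.9 MPa


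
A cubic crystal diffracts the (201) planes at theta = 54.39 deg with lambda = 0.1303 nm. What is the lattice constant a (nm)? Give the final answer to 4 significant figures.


d = lambda / (2*sin(theta))
d = 0.1303 / (2*sin(54.39 deg))
d = 0.0801354 nm
a = d * sqrt(h^2+k^2+l^2) = 0.0801354 * sqrt(5)
a = 0.1792 nm


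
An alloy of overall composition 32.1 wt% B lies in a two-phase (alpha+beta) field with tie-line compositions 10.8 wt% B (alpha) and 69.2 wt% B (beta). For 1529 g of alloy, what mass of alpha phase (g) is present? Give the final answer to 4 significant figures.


f_alpha = (C_beta - C0) / (C_beta - C_alpha)
f_alpha = (69.2 - 32.1) / (69.2 - 10.8) = 0.635274
m_alpha = f_alpha * m_total = 0.635274 * 1529 = 971.3 g


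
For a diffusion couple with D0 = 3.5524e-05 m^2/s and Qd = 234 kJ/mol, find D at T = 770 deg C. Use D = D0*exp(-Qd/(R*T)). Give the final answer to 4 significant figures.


D = D0 * exp(-Qd / (R*T))
T = 1043.15 K
D = 3.5524e-05 * exp(-234e3 / (8.314 * 1043.15))
D = 6.804e-17 m^2/s


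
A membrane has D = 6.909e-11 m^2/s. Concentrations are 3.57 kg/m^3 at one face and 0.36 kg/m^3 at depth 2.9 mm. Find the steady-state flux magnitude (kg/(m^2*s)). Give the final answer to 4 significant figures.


J = -D * (dC/dx) = D * (C1 - C2) / dx
J = 6.909e-11 * (3.57 - 0.36) / 2.9e-03
J = 7.648e-08 kg/(m^2*s)


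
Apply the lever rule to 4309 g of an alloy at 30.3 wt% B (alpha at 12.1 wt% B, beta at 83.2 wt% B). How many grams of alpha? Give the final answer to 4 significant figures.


f_alpha = (C_beta - C0) / (C_beta - C_alpha)
f_alpha = (83.2 - 30.3) / (83.2 - 12.1) = 0.744023
m_alpha = f_alpha * m_total = 0.744023 * 4309 = 3206 g


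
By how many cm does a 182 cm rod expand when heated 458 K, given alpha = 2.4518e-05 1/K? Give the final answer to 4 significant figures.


dL = L0 * alpha * dT
dL = 182 * 2.4518e-05 * 458
dL = 2.044 cm


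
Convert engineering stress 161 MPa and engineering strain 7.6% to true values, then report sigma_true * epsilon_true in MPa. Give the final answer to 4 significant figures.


sigma_true = sigma_eng * (1 + epsilon_eng)
sigma_true = 161 * (1 + 0.076) = 173.236 MPa
epsilon_true = ln(1 + epsilon_eng)
epsilon_true = ln(1 + 0.076) = 0.0732505
sigma_true * epsilon_true = 173.236 * 0.0732505 = 12.69 MPa


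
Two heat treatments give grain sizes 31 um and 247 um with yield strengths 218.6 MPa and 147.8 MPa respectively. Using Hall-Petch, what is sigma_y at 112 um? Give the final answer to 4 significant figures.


sigma_y = sigma0 + k / sqrt(d)
1/sqrt(d1) = 1/sqrt(3.1e-05) = 179.605;  1/sqrt(d2) = 63.6285
k = (sigma1 - sigma2) / (1/sqrt(d1) - 1/sqrt(d2)) = (218.6 - 147.8) / (179.605 - 63.6285) = 0.610467 MPa*m^0.5
sigma0 = sigma1 - k/sqrt(d1) = 218.6 - 0.610467*179.605 = 108.957 MPa
sigma_y(d3) = 108.957 + 0.610467 / sqrt(1.12e-04) = 166.6 MPa


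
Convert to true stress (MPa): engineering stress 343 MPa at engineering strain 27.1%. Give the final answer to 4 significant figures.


sigma_true = sigma_eng * (1 + epsilon_eng)
sigma_true = 343 * (1 + 0.271)
sigma_true = 436 MPa


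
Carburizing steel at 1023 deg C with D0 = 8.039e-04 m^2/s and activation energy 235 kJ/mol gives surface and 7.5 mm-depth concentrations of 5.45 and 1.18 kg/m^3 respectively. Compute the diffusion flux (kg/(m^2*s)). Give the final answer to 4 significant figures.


Step 1: D = D0 * exp(-Qd/(R*T))
T = 1023 + 273.15 = 1296.15 K
D = 8.039e-04 * exp(-235e3 / (8.314 * 1296.15)) = 2.71892e-13 m^2/s
Step 2: J = D * (C1 - C2) / dx
J = 2.71892e-13 * (5.45 - 1.18) / 7.5e-03
J = 1.548e-10 kg/(m^2*s)


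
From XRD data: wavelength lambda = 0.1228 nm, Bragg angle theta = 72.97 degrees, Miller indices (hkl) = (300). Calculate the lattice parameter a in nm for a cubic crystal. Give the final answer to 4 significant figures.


d = lambda / (2*sin(theta))
d = 0.1228 / (2*sin(72.97 deg))
d = 0.0642158 nm
a = d * sqrt(h^2+k^2+l^2) = 0.0642158 * sqrt(9)
a = 0.1926 nm


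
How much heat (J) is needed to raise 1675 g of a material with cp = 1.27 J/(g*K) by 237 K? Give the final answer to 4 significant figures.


Q = m * cp * dT
Q = 1675 * 1.27 * 237
Q = 504200 J


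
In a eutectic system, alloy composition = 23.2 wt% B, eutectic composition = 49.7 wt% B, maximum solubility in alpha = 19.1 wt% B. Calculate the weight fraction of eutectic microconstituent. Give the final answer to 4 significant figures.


f_primary = (C_e - C0) / (C_e - C_alpha_max)
f_primary = (49.7 - 23.2) / (49.7 - 19.1)
f_primary = 0.866013
f_eutectic = 1 - 0.866013 = 0.134


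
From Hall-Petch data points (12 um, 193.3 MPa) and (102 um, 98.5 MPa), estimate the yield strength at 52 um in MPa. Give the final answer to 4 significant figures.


sigma_y = sigma0 + k / sqrt(d)
1/sqrt(d1) = 1/sqrt(1.2e-05) = 288.675;  1/sqrt(d2) = 99.0148
k = (sigma1 - sigma2) / (1/sqrt(d1) - 1/sqrt(d2)) = (193.3 - 98.5) / (288.675 - 99.0148) = 0.499841 MPa*m^0.5
sigma0 = sigma1 - k/sqrt(d1) = 193.3 - 0.499841*288.675 = 49.0084 MPa
sigma_y(d3) = 49.0084 + 0.499841 / sqrt(5.2e-05) = 118.3 MPa


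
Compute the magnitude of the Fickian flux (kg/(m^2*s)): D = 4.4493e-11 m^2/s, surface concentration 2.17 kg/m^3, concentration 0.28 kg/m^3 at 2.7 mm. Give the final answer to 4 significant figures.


J = -D * (dC/dx) = D * (C1 - C2) / dx
J = 4.4493e-11 * (2.17 - 0.28) / 2.7e-03
J = 3.115e-08 kg/(m^2*s)


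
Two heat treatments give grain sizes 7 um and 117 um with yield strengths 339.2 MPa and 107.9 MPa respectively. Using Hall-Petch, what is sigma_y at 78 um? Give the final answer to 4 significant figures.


sigma_y = sigma0 + k / sqrt(d)
1/sqrt(d1) = 1/sqrt(7e-06) = 377.964;  1/sqrt(d2) = 92.45
k = (sigma1 - sigma2) / (1/sqrt(d1) - 1/sqrt(d2)) = (339.2 - 107.9) / (377.964 - 92.45) = 0.810117 MPa*m^0.5
sigma0 = sigma1 - k/sqrt(d1) = 339.2 - 0.810117*377.964 = 33.0047 MPa
sigma_y(d3) = 33.0047 + 0.810117 / sqrt(7.8e-05) = 124.7 MPa


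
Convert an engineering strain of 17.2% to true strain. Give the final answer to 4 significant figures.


epsilon_true = ln(1 + epsilon_eng)
epsilon_true = ln(1 + 0.172)
epsilon_true = 0.1587


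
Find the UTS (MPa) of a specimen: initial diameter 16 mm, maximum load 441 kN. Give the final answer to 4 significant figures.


A0 = pi*(d/2)^2 = pi*(16/2)^2 = 201.062 mm^2
UTS = F_max / A0 = 441*1000 / 201.062
UTS = 2193 MPa


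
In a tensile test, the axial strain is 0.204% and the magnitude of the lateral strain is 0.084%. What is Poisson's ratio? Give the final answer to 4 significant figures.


nu = -epsilon_lat / epsilon_axial
Lateral strain is contraction (negative), so using magnitudes:
nu = 0.084 / 0.204
nu = 0.4118


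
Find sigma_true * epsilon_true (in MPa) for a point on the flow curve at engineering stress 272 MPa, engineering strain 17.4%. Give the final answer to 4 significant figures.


sigma_true = sigma_eng * (1 + epsilon_eng)
sigma_true = 272 * (1 + 0.174) = 319.328 MPa
epsilon_true = ln(1 + epsilon_eng)
epsilon_true = ln(1 + 0.174) = 0.160417
sigma_true * epsilon_true = 319.328 * 0.160417 = 51.23 MPa


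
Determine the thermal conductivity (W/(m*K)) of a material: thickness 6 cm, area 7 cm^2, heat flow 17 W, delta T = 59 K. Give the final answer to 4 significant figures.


k = Q*L / (A*dT)
L = 0.06 m, A = 7e-04 m^2
k = 17 * 0.06 / (7e-04 * 59)
k = 24.7 W/(m*K)


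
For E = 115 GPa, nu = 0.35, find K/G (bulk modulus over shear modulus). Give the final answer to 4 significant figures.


G = E / (2*(1+nu))
G = 115 / (2*(1+0.35)) = 42.5926 GPa
K = E / (3*(1-2*nu))
K = 115 / (3*(1-2*0.35)) = 127.778 GPa
K/G = 127.778 / 42.5926 = 3


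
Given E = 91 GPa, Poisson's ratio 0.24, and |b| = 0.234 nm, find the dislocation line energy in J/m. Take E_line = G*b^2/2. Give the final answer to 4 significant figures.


Step 1: G = E / (2*(1+nu))
G = 91 / (2*(1+0.24)) = 36.6935 GPa = 3.66935e+10 Pa
Step 2: E_line = G*b^2/2
b = 0.234 nm = 2.34e-10 m
E_line = 0.5 * 3.66935e+10 * (2.34e-10)^2 = 1.005e-09 J/m


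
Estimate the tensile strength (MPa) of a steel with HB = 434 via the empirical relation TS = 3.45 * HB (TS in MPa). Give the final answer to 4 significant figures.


TS (MPa) = 3.45 * HB
TS = 3.45 * 434
TS = 1497 MPa


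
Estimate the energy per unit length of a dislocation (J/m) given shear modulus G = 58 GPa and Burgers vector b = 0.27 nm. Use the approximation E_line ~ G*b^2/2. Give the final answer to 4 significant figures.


E = G*b^2/2
b = 0.27 nm = 2.7e-10 m
G = 58 GPa = 5.8e+10 Pa
E = 0.5 * 5.8e+10 * (2.7e-10)^2
E = 2.114e-09 J/m


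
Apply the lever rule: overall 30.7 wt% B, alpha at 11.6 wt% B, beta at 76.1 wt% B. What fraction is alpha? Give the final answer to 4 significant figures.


f_alpha = (C_beta - C0) / (C_beta - C_alpha)
f_alpha = (76.1 - 30.7) / (76.1 - 11.6)
f_alpha = 0.7039


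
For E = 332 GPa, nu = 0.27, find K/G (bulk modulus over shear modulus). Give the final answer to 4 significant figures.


G = E / (2*(1+nu))
G = 332 / (2*(1+0.27)) = 130.709 GPa
K = E / (3*(1-2*nu))
K = 332 / (3*(1-2*0.27)) = 240.58 GPa
K/G = 240.58 / 130.709 = 1.841


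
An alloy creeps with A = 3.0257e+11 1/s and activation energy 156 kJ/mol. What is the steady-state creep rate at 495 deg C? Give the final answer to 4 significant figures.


rate = A * exp(-Q / (R*T))
T = 495 + 273.15 = 768.15 K
rate = 3.0257e+11 * exp(-156e3 / (8.314 * 768.15))
rate = 7.453 1/s


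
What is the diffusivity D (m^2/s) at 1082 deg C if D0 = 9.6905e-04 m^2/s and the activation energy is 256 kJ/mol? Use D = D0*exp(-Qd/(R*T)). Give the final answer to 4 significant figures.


D = D0 * exp(-Qd / (R*T))
T = 1355.15 K
D = 9.6905e-04 * exp(-256e3 / (8.314 * 1355.15))
D = 1.313e-13 m^2/s
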